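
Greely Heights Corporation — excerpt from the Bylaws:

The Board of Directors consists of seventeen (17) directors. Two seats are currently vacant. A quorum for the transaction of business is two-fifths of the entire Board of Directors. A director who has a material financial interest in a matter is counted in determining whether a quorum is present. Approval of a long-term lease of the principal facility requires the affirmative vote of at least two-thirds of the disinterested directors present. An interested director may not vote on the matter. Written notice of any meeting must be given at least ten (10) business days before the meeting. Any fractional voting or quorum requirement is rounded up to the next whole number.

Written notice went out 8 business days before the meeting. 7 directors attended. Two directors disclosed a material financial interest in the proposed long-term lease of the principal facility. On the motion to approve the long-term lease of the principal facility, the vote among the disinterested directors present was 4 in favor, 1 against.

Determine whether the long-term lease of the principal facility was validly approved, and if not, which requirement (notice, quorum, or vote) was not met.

Invalid — notice requirement not satisfied.

Notice: 8 business days given; 10 required (8 < 10). Not satisfied.
Quorum: 7 present (interested directors count toward quorum); quorum is 7. Satisfied.
Vote: the long-term lease of the principal facility requires two-thirds of the disinterested directors present (7 − 2 = 5). 2/3 of 5 = 3.33, rounded up to 4, so 4 affirmative votes are needed; 4 voted in favor. Satisfied.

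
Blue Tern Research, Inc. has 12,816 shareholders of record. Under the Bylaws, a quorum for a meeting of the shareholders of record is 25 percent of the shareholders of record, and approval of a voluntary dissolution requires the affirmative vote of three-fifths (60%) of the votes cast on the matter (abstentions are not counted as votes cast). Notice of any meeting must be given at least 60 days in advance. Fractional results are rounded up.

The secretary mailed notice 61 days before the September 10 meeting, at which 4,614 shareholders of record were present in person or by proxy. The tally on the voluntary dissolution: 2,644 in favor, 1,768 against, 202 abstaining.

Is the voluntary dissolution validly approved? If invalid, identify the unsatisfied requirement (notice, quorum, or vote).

Notice: 61 days given; 60 required. Satisfied.
Quorum: 25% of 12,816 = 3,204; 4,614 present. Satisfied.
Vote: requires three-fifths of the votes cast (4,614 − 202 abstaining = 4,412); 3/5 of 4412 = 2647.20, rounded up to 2648, so 2,648 needed; 2,644 in favor. Not satisfied.

Invalid — vote requirement not satisfied.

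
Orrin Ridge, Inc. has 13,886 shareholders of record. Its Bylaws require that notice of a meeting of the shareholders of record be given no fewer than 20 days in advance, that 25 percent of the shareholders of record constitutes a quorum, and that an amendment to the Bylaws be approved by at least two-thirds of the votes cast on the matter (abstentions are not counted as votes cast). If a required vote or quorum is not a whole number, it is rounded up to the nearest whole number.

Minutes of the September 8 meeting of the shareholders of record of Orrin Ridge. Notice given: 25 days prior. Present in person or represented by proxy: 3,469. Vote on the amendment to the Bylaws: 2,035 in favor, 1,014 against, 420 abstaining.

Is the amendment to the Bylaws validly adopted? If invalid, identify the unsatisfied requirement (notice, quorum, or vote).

Invalid — quorum requirement not satisfied.

Notice: 25 days given; 20 required. Satisfied.
Quorum: 25% of 13,886 = 3,471.50, rounded up to 3,472; 3,469 present. Not satisfied.
Vote: requires two-thirds of the votes cast (3,469 − 420 abstaining = 3,049); 2/3 of 3049 = 2032.67, rounded up to 2033, so 2,033 needed; 2,035 in favor. Satisfied.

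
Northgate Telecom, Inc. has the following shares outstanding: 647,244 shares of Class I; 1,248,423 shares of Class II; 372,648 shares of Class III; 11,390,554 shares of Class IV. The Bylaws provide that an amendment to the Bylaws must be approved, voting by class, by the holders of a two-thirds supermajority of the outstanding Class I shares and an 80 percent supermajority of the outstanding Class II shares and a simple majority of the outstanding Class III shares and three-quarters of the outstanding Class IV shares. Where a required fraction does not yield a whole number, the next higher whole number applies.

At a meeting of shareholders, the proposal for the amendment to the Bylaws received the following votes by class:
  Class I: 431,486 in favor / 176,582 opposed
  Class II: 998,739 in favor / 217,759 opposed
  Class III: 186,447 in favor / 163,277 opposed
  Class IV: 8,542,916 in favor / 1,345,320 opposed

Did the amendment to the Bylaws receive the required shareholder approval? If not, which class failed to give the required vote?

Not approved — the Class I shares did not give the required vote.

Class I: 2/3 of 647244 = 431496; 431,496 required, 431,486 in favor — not approved.
Class II: 4/5 of 1248423 = 998738.40, rounded up to 998739; 998,739 required, 998,739 in favor — approved.
Class III: a majority of 372648 is 186325; 186,325 required, 186,447 in favor — approved.
Class IV: 3/4 of 11390554 = 8542915.50, rounded up to 8542916; 8,542,916 required, 8,542,916 in favor — approved.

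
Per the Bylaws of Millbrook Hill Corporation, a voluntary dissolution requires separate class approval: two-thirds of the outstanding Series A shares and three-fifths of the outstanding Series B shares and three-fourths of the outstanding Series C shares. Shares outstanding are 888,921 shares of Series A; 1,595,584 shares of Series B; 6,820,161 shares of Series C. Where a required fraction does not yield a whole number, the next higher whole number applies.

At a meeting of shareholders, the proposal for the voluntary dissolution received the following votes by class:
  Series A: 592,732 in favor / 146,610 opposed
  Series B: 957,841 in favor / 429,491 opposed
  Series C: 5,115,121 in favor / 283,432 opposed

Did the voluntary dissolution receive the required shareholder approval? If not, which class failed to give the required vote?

Approved — every class gave the required vote.

Series A: 2/3 of 888921 = 592614; 592,614 required, 592,732 in favor — approved.
Series B: 3/5 of 1595584 = 957350.40, rounded up to 957351; 957,351 required, 957,841 in favor — approved.
Series C: 3/4 of 6820161 = 5115120.75, rounded up to 5115121; 5,115,121 required, 5,115,121 in favor — approved.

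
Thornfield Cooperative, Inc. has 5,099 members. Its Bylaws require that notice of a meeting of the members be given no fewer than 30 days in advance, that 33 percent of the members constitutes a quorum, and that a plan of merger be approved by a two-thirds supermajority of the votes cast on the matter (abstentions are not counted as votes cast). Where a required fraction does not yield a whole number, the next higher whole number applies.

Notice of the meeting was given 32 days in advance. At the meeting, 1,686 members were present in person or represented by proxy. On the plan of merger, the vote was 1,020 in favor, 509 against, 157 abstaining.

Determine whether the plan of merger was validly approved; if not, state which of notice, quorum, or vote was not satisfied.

Valid — all requirements satisfied.

Notice: 32 days given; 30 required. Satisfied.
Quorum: 33% of 5,099 = 1,682.67, rounded up to 1,683; 1,686 present. Satisfied.
Vote: requires two-thirds of the votes cast (1,686 − 157 abstaining = 1,529); 2/3 of 1529 = 1019.33, rounded up to 1020, so 1,020 needed; 1,020 in favor. Satisfied.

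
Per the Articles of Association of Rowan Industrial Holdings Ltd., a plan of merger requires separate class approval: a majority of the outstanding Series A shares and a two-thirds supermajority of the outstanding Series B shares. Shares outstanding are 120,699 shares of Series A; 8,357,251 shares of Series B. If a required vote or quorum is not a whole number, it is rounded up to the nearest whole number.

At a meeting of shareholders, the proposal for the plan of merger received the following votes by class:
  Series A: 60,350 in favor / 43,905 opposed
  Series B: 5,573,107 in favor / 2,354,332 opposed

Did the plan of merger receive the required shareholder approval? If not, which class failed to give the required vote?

Series A: a majority of 120699 is 60350; 60,350 required, 60,350 in favor — approved.
Series B: 2/3 of 8357251 = 5571500.67, rounded up to 5571501; 5,571,501 required, 5,573,107 in favor — approved.

Approved — every class gave the required vote.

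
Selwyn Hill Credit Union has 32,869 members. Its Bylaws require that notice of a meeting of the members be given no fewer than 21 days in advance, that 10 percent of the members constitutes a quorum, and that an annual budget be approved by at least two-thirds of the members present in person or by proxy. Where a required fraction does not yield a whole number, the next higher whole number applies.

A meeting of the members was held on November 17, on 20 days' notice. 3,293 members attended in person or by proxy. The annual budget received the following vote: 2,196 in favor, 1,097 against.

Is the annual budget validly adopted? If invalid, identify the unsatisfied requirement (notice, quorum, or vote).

Notice: 20 days given; 21 required. Not satisfied.
Quorum: 10% of 32,869 = 3,286.90, rounded up to 3,287; 3,293 present. Satisfied.
Vote: requires two-thirds of those present (3,293); 2/3 of 3293 = 2195.33, rounded up to 2196, so 2,196 needed; 2,196 in favor. Satisfied.

Invalid — notice requirement not satisfied.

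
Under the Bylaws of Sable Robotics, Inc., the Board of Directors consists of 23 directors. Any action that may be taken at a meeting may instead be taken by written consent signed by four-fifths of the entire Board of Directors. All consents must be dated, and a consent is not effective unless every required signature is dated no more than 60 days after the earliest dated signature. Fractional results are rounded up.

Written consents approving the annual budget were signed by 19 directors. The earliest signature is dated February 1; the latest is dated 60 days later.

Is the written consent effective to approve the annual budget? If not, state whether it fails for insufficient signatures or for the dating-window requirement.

Effective — both the signature and dating-window requirements are satisfied.

Signatures required: four-fifths of 23 — 4/5 of 23 = 18.40, rounded up to 19, so 19 needed; 19 signed. Sufficient.
Dating window: the latest signature is 60 days after the earliest; the limit is 60 days. Within the window.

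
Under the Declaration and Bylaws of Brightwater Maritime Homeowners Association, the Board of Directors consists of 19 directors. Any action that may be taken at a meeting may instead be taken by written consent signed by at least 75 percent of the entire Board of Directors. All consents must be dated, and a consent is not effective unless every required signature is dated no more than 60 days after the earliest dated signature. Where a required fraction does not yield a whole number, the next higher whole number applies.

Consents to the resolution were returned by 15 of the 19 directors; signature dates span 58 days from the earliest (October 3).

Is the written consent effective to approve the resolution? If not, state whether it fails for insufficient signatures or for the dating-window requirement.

Signatures required: at least 75 percent of 19 — 3/4 of 19 = 14.25, rounded up to 15, so 15 needed; 15 signed. Sufficient.
Dating window: the latest signature is 58 days after the earliest; the limit is 60 days. Within the window.

Effective — both the signature and dating-window requirements are satisfied.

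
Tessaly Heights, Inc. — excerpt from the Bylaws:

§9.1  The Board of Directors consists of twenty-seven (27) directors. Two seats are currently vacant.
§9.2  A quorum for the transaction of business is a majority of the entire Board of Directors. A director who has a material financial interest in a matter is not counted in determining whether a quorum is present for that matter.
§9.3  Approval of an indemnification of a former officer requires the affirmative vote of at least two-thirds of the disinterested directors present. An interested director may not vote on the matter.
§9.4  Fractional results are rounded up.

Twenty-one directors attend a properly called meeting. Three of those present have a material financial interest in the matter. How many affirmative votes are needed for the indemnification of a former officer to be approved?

12

The indemnification of a former officer requires two-thirds of the disinterested directors present (21 − 3 = 18).
2/3 of 18 = 12.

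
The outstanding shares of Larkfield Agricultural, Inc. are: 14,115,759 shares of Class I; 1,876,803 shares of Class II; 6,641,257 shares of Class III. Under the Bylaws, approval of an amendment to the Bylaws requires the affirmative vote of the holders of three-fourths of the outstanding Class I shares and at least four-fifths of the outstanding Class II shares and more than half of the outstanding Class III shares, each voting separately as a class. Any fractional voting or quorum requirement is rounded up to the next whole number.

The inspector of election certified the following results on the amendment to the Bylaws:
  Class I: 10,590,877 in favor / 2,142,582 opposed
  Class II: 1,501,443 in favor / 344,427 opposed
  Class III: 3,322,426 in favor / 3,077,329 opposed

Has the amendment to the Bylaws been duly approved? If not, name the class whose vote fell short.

Approved — every class gave the required vote.

Class I: 3/4 of 14115759 = 10586819.25, rounded up to 10586820; 10,586,820 required, 10,590,877 in favor — approved.
Class II: 4/5 of 1876803 = 1501442.40, rounded up to 1501443; 1,501,443 required, 1,501,443 in favor — approved.
Class III: a majority of 6641257 is 3320629; 3,320,629 required, 3,322,426 in favor — approved.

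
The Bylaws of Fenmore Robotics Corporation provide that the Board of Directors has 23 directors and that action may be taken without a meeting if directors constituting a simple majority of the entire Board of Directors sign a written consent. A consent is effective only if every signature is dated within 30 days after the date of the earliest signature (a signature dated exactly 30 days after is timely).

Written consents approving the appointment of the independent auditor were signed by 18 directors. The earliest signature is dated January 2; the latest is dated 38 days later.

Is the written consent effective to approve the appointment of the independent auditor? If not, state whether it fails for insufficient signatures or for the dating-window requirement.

Signatures required: a simple majority of 23 — a majority of 23 is 12, so 12 needed; 18 signed. Sufficient.
Dating window: the latest signature is 38 days after the earliest; the limit is 30 days. Outside the window.

Not effective — dating-window requirement not satisfied.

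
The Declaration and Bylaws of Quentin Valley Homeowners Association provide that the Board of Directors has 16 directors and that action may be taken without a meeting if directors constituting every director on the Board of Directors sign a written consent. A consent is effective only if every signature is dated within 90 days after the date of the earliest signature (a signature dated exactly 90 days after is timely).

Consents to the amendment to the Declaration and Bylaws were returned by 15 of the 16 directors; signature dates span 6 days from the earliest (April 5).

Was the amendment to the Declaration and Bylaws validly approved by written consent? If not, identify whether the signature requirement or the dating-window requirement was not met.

Signatures required: the unanimous vote of 16 — unanimous means all 16, so 16 needed; 15 signed. Insufficient.
Dating window: the latest signature is 6 days after the earliest; the limit is 90 days. Within the window.

Not effective — insufficient signatures.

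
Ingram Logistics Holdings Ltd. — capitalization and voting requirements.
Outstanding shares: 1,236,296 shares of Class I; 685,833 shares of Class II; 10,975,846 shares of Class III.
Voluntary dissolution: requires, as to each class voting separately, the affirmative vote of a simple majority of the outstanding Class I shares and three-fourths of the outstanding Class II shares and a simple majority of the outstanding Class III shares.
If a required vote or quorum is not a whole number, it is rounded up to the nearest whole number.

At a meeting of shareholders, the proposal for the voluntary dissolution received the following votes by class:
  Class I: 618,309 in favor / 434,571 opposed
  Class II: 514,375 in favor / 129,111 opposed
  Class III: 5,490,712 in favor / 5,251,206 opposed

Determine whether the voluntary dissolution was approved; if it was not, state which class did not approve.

Class I: a majority of 1236296 is 618149; 618,149 required, 618,309 in favor — approved.
Class II: 3/4 of 685833 = 514374.75, rounded up to 514375; 514,375 required, 514,375 in favor — approved.
Class III: a majority of 10975846 is 5487924; 5,487,924 required, 5,490,712 in favor — approved.

Approved — every class gave the required vote.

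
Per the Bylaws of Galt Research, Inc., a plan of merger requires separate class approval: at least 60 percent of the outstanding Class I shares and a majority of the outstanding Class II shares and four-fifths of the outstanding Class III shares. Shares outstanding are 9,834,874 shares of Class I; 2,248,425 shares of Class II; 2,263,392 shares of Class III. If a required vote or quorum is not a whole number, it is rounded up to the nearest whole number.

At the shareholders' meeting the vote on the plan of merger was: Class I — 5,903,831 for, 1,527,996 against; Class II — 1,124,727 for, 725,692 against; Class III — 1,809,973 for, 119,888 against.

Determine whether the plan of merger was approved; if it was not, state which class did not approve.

Class I: 3/5 of 9834874 = 5900924.40, rounded up to 5900925; 5,900,925 required, 5,903,831 in favor — approved.
Class II: a majority of 2248425 is 1124213; 1,124,213 required, 1,124,727 in favor — approved.
Class III: 4/5 of 2263392 = 1810713.60, rounded up to 1810714; 1,810,714 required, 1,809,973 in favor — not approved.

Not approved — the Class III shares did not give the required vote.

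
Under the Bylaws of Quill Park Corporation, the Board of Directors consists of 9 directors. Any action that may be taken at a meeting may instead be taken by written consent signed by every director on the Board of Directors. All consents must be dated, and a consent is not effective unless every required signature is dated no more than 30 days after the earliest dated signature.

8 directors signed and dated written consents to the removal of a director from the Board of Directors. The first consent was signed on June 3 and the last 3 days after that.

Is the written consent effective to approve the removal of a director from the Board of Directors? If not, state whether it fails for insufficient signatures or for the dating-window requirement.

Signatures required: every one of 9 — unanimous means all 9, so 9 needed; 8 signed. Insufficient.
Dating window: the latest signature is 3 days after the earliest; the limit is 30 days. Within the window.

Not effective — insufficient signatures.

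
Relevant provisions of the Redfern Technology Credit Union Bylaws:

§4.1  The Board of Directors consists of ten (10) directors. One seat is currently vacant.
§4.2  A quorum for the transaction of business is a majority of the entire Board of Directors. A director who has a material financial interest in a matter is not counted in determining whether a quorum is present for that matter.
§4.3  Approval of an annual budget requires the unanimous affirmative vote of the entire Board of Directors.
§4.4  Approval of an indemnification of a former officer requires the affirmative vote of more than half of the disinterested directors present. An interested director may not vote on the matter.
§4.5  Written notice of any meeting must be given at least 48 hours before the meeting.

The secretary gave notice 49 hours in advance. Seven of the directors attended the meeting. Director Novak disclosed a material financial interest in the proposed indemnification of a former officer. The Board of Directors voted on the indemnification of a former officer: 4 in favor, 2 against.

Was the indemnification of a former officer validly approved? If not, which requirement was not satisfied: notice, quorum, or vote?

Valid — all requirements satisfied.

Notice: 49 hours given; 48 required (49 ≥ 48). Satisfied.
Quorum: 7 present, but the 1 interested director does not count, leaving 6. Quorum is 6. Satisfied.
Vote: the indemnification of a former officer requires a majority of the disinterested directors present (7 − 1 = 6). A majority of 6 is 4, so 4 affirmative votes are needed; 4 voted in favor. Satisfied.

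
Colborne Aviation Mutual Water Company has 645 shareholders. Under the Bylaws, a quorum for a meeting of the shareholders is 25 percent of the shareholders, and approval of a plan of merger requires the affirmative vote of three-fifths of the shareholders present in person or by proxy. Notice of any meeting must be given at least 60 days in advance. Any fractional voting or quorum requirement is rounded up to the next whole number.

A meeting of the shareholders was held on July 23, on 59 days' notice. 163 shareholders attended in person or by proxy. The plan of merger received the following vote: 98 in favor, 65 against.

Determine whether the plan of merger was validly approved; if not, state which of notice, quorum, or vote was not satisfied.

Invalid — notice requirement not satisfied.

Notice: 59 days given; 60 required. Not satisfied.
Quorum: 25% of 645 = 161.25, rounded up to 162; 163 present. Satisfied.
Vote: requires three-fifths of those present (163); 3/5 of 163 = 97.80, rounded up to 98, so 98 needed; 98 in favor. Satisfied.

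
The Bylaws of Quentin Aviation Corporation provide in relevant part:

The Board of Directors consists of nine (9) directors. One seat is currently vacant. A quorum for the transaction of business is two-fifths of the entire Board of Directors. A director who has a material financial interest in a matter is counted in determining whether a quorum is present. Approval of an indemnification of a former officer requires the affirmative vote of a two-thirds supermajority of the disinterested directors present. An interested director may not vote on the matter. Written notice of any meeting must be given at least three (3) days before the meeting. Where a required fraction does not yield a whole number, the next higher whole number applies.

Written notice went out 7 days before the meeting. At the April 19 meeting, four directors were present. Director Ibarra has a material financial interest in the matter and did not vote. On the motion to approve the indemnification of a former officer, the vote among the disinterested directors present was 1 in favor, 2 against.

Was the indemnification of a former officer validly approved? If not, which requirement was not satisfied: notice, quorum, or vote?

Invalid — vote requirement not satisfied.

Notice: 7 days given; 3 required (7 ≥ 3). Satisfied.
Quorum: 4 present (interested directors count toward quorum); quorum is 4. Satisfied.
Vote: the indemnification of a former officer requires two-thirds of the disinterested directors present (4 − 1 = 3). 2/3 of 3 = 2, so 2 affirmative votes are needed; 1 voted in favor. Not satisfied.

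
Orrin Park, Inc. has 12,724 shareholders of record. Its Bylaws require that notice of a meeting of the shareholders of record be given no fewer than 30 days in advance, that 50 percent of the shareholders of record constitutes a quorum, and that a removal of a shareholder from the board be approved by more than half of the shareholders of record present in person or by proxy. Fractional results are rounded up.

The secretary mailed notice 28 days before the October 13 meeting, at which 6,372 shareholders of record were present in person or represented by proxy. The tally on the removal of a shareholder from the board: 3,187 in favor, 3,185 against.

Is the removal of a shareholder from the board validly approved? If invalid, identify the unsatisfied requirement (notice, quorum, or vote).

Invalid — notice requirement not satisfied.

Notice: 28 days given; 30 required. Not satisfied.
Quorum: 50% of 12,724 = 6,362; 6,372 present. Satisfied.
Vote: requires a majority of those present (6,372); a majority of 6372 is 3187, so 3,187 needed; 3,187 in favor. Satisfied.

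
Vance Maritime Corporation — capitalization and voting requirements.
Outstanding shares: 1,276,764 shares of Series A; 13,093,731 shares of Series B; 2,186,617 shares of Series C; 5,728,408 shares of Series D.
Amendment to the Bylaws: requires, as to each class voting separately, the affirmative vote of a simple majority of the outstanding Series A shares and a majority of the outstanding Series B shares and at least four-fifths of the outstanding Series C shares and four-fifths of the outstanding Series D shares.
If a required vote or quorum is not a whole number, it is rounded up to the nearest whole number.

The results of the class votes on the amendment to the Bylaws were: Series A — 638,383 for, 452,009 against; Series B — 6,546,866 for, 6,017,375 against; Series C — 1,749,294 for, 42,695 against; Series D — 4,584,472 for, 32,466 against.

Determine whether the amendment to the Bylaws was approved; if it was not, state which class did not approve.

Series A: a majority of 1276764 is 638383; 638,383 required, 638,383 in favor — approved.
Series B: a majority of 13093731 is 6546866; 6,546,866 required, 6,546,866 in favor — approved.
Series C: 4/5 of 2186617 = 1749293.60, rounded up to 1749294; 1,749,294 required, 1,749,294 in favor — approved.
Series D: 4/5 of 5728408 = 4582726.40, rounded up to 4582727; 4,582,727 required, 4,584,472 in favor — approved.

Approved — every class gave the required vote.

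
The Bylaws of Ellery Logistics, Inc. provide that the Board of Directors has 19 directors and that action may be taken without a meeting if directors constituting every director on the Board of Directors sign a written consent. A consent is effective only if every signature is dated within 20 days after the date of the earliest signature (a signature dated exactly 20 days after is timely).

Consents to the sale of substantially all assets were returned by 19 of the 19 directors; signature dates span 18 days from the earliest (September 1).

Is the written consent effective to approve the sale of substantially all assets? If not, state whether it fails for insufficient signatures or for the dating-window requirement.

Effective — both the signature and dating-window requirements are satisfied.

Signatures required: every one of 19 — unanimous means all 19, so 19 needed; 19 signed. Sufficient.
Dating window: the latest signature is 18 days after the earliest; the limit is 20 days. Within the window.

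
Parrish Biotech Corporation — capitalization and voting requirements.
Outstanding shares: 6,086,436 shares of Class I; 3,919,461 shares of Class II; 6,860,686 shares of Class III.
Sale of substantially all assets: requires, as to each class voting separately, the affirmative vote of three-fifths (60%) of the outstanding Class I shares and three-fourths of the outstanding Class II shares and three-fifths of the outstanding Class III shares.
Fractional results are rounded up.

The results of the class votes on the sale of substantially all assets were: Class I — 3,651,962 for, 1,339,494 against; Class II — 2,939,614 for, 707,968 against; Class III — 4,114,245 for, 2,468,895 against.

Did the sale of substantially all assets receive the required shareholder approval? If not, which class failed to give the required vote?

Not approved — the Class III shares did not give the required vote.

Class I: 3/5 of 6086436 = 3651861.60, rounded up to 3651862; 3,651,862 required, 3,651,962 in favor — approved.
Class II: 3/4 of 3919461 = 2939595.75, rounded up to 2939596; 2,939,596 required, 2,939,614 in favor — approved.
Class III: 3/5 of 6860686 = 4116411.60, rounded up to 4116412; 4,116,412 required, 4,114,245 in favor — not approved.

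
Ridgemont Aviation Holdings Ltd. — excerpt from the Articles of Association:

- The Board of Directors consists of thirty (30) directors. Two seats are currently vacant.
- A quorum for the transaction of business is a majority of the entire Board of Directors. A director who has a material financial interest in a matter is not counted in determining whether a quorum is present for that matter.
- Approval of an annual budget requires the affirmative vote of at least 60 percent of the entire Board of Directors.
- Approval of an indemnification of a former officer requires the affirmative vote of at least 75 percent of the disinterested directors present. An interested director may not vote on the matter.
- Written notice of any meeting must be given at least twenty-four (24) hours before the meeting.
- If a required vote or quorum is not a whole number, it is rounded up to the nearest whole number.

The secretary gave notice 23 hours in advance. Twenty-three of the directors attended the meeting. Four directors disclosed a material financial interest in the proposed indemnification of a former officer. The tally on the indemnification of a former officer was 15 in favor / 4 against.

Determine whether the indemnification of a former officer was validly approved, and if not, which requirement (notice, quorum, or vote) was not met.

Invalid — notice requirement not satisfied.

Notice: 23 hours given; 24 required (23 < 24). Not satisfied.
Quorum: 23 present, but the 4 interested directors do not count, leaving 19. Quorum is 16. Satisfied.
Vote: the indemnification of a former officer requires three-fourths of the disinterested directors present (23 − 4 = 19). 3/4 of 19 = 14.25, rounded up to 15, so 15 affirmative votes are needed; 15 voted in favor. Satisfied.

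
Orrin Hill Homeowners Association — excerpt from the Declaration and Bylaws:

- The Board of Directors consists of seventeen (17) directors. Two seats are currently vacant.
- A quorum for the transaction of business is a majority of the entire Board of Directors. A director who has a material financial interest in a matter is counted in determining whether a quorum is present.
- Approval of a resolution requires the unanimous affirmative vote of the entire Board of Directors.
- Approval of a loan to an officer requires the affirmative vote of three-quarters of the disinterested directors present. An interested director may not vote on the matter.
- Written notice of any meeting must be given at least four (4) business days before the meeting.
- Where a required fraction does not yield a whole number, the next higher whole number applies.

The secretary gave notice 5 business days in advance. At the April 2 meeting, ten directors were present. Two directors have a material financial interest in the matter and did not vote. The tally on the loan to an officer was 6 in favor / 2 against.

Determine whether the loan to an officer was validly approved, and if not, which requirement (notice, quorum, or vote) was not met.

Notice: 5 business days given; 4 required (5 ≥ 4). Satisfied.
Quorum: 10 present (interested directors count toward quorum); quorum is 9. Satisfied.
Vote: the loan to an officer requires three-fourths of the disinterested directors present (10 − 2 = 8). 3/4 of 8 = 6, so 6 affirmative votes are needed; 6 voted in favor. Satisfied.

Valid — all requirements satisfied.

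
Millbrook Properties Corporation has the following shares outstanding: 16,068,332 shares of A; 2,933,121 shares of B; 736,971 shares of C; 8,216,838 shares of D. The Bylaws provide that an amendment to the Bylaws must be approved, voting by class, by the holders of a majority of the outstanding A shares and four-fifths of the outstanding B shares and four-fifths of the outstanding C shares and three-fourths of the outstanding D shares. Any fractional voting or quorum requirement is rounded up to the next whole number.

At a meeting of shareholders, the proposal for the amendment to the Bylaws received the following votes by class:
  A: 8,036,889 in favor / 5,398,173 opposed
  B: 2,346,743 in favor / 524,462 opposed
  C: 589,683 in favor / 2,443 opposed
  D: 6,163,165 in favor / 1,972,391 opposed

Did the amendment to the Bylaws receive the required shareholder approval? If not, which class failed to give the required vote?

Approved — every class gave the required vote.

A: a majority of 16068332 is 8034167; 8,034,167 required, 8,036,889 in favor — approved.
B: 4/5 of 2933121 = 2346496.80, rounded up to 2346497; 2,346,497 required, 2,346,743 in favor — approved.
C: 4/5 of 736971 = 589576.80, rounded up to 589577; 589,577 required, 589,683 in favor — approved.
D: 3/4 of 8216838 = 6162628.50, rounded up to 6162629; 6,162,629 required, 6,163,165 in favor — approved.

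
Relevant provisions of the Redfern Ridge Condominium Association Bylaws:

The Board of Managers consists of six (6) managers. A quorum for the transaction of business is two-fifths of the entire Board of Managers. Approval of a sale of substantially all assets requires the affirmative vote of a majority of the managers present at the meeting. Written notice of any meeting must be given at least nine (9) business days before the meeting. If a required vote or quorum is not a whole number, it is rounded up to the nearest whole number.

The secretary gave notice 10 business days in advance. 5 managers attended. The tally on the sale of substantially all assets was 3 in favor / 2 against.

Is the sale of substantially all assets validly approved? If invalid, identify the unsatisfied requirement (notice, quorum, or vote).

Notice: 10 business days given; 9 required (10 ≥ 9). Satisfied.
Quorum: 5 present; quorum is 3. Satisfied.
Vote: the sale of substantially all assets requires a majority of the managers present (5). A majority of 5 is 3, so 3 affirmative votes are needed; 3 voted in favor. Satisfied.

Valid — all requirements satisfied.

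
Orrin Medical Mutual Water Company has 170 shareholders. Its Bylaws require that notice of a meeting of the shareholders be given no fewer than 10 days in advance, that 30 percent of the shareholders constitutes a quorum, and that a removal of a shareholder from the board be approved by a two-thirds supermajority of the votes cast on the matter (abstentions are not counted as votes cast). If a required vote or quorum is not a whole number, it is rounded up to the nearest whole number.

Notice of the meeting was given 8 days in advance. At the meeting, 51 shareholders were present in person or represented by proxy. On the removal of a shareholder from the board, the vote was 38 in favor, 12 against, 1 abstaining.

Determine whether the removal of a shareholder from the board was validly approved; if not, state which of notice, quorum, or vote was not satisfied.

Notice: 8 days given; 10 required. Not satisfied.
Quorum: 30% of 170 = 51; 51 present. Satisfied.
Vote: requires two-thirds of the votes cast (51 − 1 abstaining = 50); 2/3 of 50 = 33.33, rounded up to 34, so 34 needed; 38 in favor. Satisfied.

Invalid — notice requirement not satisfied.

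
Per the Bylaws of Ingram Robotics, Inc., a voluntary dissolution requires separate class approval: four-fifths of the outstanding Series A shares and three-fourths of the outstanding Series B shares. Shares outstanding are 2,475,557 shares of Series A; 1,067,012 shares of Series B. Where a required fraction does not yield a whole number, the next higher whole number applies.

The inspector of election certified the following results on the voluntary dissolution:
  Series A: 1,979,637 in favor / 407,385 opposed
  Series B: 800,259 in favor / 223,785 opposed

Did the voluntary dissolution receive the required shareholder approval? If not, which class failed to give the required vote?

Not approved — the Series A shares did not give the required vote.

Series A: 4/5 of 2475557 = 1980445.60, rounded up to 1980446; 1,980,446 required, 1,979,637 in favor — not approved.
Series B: 3/4 of 1067012 = 800259; 800,259 required, 800,259 in favor — approved.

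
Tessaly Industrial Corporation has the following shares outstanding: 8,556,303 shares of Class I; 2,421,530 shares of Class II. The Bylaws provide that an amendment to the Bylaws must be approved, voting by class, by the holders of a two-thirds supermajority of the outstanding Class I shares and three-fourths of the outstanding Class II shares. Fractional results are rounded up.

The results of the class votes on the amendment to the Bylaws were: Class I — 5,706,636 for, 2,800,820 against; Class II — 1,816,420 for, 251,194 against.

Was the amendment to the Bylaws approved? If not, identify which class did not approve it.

Class I: 2/3 of 8556303 = 5704202; 5,704,202 required, 5,706,636 in favor — approved.
Class II: 3/4 of 2421530 = 1816147.50, rounded up to 1816148; 1,816,148 required, 1,816,420 in favor — approved.

Approved — every class gave the required vote.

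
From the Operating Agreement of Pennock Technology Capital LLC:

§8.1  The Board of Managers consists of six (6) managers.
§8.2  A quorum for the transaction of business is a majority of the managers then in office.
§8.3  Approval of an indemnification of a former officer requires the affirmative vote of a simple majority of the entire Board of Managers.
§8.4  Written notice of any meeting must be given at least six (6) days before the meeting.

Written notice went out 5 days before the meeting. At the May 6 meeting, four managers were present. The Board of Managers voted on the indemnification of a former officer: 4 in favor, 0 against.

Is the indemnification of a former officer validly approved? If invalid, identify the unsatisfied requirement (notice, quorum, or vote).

Notice: 5 days given; 6 required (5 < 6). Not satisfied.
Quorum: 4 present; quorum is 4. Satisfied.
Vote: the indemnification of a former officer requires a majority of the entire Board of Managers (6). A majority of 6 is 4, so 4 affirmative votes are needed; 4 voted in favor. Satisfied.

Invalid — notice requirement not satisfied.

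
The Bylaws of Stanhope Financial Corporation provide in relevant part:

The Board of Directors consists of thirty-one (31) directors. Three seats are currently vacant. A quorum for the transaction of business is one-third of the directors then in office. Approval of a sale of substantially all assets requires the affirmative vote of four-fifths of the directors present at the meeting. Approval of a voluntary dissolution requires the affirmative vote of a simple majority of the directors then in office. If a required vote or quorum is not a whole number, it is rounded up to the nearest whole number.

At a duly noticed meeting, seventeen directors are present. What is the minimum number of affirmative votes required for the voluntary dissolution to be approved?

The voluntary dissolution requires a majority of the directors then in office (28).
A majority of 28 is 15.

15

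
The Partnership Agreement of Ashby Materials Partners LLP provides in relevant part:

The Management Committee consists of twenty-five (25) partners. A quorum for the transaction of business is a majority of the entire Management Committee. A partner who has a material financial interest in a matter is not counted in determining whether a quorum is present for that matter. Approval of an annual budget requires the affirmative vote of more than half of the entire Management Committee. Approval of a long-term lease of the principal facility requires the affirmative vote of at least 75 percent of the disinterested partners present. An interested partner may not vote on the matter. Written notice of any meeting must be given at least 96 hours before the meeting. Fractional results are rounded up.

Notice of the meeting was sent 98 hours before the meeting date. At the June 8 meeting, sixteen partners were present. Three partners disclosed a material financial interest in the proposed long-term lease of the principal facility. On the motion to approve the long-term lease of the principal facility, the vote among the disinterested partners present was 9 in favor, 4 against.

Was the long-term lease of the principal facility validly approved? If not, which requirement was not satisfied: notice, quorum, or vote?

Invalid — vote requirement not satisfied.

Notice: 98 hours given; 96 required (98 ≥ 96). Satisfied.
Quorum: 16 present, but the 3 interested partners do not count, leaving 13. Quorum is 13. Satisfied.
Vote: the long-term lease of the principal facility requires three-fourths of the disinterested partners present (16 − 3 = 13). 3/4 of 13 = 9.75, rounded up to 10, so 10 affirmative votes are needed; 9 voted in favor. Not satisfied.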